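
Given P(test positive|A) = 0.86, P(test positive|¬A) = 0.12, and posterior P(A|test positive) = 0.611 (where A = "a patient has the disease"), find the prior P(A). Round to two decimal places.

P(A) = 0.18

Bayes' rule in odds form gives O(A|E) = O(A)·[P(E|A)/P(E|¬A)], hence O(A) = O(A|E)/LR.
Posterior odds = 0.611/(1−0.611) = 1.5707. LR = 0.86/0.12 = 7.1667.
Prior odds = 1.5707/7.1667 = 0.2192, so P(A) = 0.2192/(1+0.2192) ≈ 0.18.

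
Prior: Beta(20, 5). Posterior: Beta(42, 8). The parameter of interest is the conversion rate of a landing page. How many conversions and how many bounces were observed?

22 conversions and 3 bounces

Under Beta–binomial conjugacy the posterior parameters are (α+s, β+f).
So s = 42 − 20 = 22 and f = 8 − 5 = 3.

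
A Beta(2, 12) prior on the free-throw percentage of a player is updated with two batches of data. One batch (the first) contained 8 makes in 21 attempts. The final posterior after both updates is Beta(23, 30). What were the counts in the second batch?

Because Beta–binomial updating is additive in the counts, the combined data contributed (α_post−α_prior, β_post−β_prior) successes and failures.
Total across both batches: 23−2=21 makes, 30−12=18 misses.
Subtract the first batch: 21−8=13 makes and 18−13=5 misses.

13 makes and 5 misses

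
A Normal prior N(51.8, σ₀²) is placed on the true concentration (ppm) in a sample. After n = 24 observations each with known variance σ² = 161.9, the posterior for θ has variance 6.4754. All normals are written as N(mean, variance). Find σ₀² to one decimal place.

σ₀² = 161.5

For the Normal–Normal model with known σ², precisions add: τ_n = τ₀ + n/σ².
So 1/σ₀² = 1/6.4754 − 24/161.9 = 0.154431 − 0.148240 = 0.006191.
Hence σ₀² = 1/0.006191 ≈ 161.5.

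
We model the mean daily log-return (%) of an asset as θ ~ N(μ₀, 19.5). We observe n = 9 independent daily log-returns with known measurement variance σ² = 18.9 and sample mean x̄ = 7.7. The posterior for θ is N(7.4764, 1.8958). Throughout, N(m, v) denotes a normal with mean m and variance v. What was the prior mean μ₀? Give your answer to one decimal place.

μ₀ = 5.4

With known observation variance, the Normal–Normal posterior has precision τ_n = τ₀ + n/σ² and mean μ_n = (τ₀μ₀ + (n/σ²)x̄)/τ_n.
Here τ₀ = 1/19.5 = 0.051282 and τ_data = 9/18.9 = 0.476190, so τ_n = 0.527472.
Rearranging for μ₀: μ₀ = (μ_n·τ_n − τ_data·x̄)/τ₀ = (7.4764·0.527472 − 0.476190·7.7) / 0.051282 = 0.276929/0.051282 ≈ 5.4.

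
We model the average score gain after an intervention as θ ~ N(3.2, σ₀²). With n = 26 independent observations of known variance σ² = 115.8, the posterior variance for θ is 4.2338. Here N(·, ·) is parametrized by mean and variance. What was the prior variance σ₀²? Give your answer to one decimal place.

σ₀² = 85.7

For the Normal–Normal model with known σ², precisions add: τ_n = τ₀ + n/σ².
So 1/σ₀² = 1/4.2338 − 26/115.8 = 0.236194 − 0.224525 = 0.011669.
Hence σ₀² = 1/0.011669 ≈ 85.7.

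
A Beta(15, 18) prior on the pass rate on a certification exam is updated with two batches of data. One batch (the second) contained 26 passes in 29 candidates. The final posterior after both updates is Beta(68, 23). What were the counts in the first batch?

27 passes and 2 failures

Sequential conjugate updates are equivalent to a single update on the pooled data, so total successes = posterior α − prior α and total failures = posterior β − prior β.
Total across both batches: 68−15=53 passes, 23−18=5 failures.
Subtract the second batch: 53−26=27 passes and 5−3=2 failures.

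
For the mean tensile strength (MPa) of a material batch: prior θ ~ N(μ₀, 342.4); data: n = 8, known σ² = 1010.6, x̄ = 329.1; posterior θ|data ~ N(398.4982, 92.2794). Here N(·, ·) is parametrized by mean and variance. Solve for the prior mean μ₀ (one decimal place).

μ₀ = 586.6

The posterior mean is a precision-weighted average: μ_n = (τ₀μ₀ + τ_data·x̄)/(τ₀+τ_data), with τ₀=1/σ₀² and τ_data=n/σ².
Here τ₀ = 1/342.4 = 0.002921 and τ_data = 8/1010.6 = 0.007916, so τ_n = 0.010837.
Rearranging for μ₀: μ₀ = (μ_n·τ_n − τ_data·x̄)/τ₀ = (398.4982·0.010837 − 0.007916·329.1) / 0.002921 = 1.713369/0.002921 ≈ 586.6.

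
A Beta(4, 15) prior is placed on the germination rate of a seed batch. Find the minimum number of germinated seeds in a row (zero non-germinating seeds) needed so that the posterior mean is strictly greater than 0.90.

k = 132

After k germinated seeds and 0 non-germinating seeds the posterior is Beta(4+k, 15), with mean (4+k)/(4+15+k).
Set (4+k)/(19+k) > 0.90 and solve: k > (0.90·19 − 4)/(1 − 0.90) = 131.000.
The smallest integer exceeding 131.000 is 132.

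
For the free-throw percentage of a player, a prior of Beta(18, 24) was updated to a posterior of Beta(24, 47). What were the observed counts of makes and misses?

6 makes and 23 misses

A Beta(a, b) prior with s successes and f failures in binomial data gives a Beta(a+s, b+f) posterior.
So s = 24 − 18 = 6 and f = 47 − 24 = 23.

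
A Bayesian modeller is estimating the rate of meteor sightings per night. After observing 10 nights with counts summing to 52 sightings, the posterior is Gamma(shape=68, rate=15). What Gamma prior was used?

Gamma–Poisson conjugacy: posterior shape = α + Σxᵢ, posterior rate = β + n.
So α = 68 − 52 = 16 and β = 15 − 10 = 5.

Gamma(shape=16, rate=5)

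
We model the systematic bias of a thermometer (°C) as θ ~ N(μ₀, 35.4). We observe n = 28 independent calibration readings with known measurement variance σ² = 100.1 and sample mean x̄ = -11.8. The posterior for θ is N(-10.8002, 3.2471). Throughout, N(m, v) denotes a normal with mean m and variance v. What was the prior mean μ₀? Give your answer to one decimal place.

μ₀ = -0.9

The posterior mean is a precision-weighted average: μ_n = (τ₀μ₀ + τ_data·x̄)/(τ₀+τ_data), with τ₀=1/σ₀² and τ_data=n/σ².
Here τ₀ = 1/35.4 = 0.028249 and τ_data = 28/100.1 = 0.279720, so τ_n = 0.307969.
Rearranging for μ₀: μ₀ = (μ_n·τ_n − τ_data·x̄)/τ₀ = (-10.8002·0.307969 − 0.279720·-11.8) / 0.028249 = -0.025431/0.028249 ≈ -0.9.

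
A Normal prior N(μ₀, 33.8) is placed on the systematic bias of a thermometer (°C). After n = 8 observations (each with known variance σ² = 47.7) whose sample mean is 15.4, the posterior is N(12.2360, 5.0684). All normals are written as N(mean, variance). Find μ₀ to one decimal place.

With known observation variance, the Normal–Normal posterior has precision τ_n = τ₀ + n/σ² and mean μ_n = (τ₀μ₀ + (n/σ²)x̄)/τ_n.
Here τ₀ = 1/33.8 = 0.029586 and τ_data = 8/47.7 = 0.167715, so τ_n = 0.197301.
Rearranging for μ₀: μ₀ = (μ_n·τ_n − τ_data·x̄)/τ₀ = (12.2360·0.197301 − 0.167715·15.4) / 0.029586 = -0.168636/0.029586 ≈ -5.7.

μ₀ = -5.7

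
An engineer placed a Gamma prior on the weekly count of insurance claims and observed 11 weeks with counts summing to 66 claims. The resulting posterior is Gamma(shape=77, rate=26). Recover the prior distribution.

Gamma(shape=11, rate=15)

A Gamma(α, β) prior (rate parametrization) on a Poisson rate with n observations summing to S gives posterior Gamma(α+S, β+n).
So α = 77 − 66 = 11 and β = 26 − 11 = 15.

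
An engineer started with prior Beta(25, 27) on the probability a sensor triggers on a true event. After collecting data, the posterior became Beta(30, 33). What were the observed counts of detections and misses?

5 detections and 6 misses

Beta is conjugate to the binomial likelihood: posterior = Beta(a+s, b+f).
Match parameters: s=30−25=5, f=33−27=6.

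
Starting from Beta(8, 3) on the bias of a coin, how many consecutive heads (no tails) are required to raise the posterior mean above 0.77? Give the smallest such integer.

k = 3

After k heads and 0 tails the posterior is Beta(8+k, 3), with mean (8+k)/(8+3+k).
Set (8+k)/(11+k) > 0.77 and solve: k > (0.77·11 − 8)/(1 − 0.77) = 2.043.
The smallest integer exceeding 2.043 is 3, and checking k=3: (11)/(14) = 0.7857 > 0.77.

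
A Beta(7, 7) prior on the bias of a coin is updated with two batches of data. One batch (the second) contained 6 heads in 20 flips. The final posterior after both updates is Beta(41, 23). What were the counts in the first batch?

Because Beta–binomial updating is additive in the counts, the combined data contributed (α_post−α_prior, β_post−β_prior) successes and failures.
Total across both batches: 41−7=34 heads, 23−7=16 tails.
Subtract the second batch: 34−6=28 heads and 16−14=2 tails.

28 heads and 2 tails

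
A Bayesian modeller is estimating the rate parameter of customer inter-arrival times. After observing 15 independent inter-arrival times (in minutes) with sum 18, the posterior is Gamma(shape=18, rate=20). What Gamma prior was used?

For an exponential likelihood with a Gamma(α, β) prior on the rate, n observations with total T give posterior Gamma(α+n, β+T).
So α = 18 − 15 = 3 and β = 20 − 18 = 2.

Gamma(shape=3, rate=2)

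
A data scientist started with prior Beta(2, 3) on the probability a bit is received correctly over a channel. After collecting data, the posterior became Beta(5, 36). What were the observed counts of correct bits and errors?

Beta is conjugate to the binomial likelihood: posterior = Beta(a+s, b+f).
Match parameters: s=5−2=3, f=36−3=33.

3 correct bits and 33 errors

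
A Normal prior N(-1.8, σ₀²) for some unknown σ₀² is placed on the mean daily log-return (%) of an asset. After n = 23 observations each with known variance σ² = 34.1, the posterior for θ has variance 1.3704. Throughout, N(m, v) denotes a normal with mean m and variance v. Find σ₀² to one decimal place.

Posterior precision equals prior precision plus data precision: 1/σ_n² = 1/σ₀² + n/σ².
So 1/σ₀² = 1/1.3704 − 23/34.1 = 0.729714 − 0.674487 = 0.055227.
Hence σ₀² = 1/0.055227 ≈ 18.1.

σ₀² = 18.1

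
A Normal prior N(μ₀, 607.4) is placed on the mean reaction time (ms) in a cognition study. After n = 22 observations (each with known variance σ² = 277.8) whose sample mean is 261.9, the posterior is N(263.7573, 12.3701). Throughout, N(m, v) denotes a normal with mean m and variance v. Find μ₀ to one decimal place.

μ₀ = 353.1

With known observation variance, the Normal–Normal posterior has precision τ_n = τ₀ + n/σ² and mean μ_n = (τ₀μ₀ + (n/σ²)x̄)/τ_n.
Here τ₀ = 1/607.4 = 0.001646 and τ_data = 22/277.8 = 0.079194, so τ_n = 0.080840.
Rearranging for μ₀: μ₀ = (μ_n·τ_n − τ_data·x̄)/τ₀ = (263.7573·0.080840 − 0.079194·261.9) / 0.001646 = 0.581232/0.001646 ≈ 353.1.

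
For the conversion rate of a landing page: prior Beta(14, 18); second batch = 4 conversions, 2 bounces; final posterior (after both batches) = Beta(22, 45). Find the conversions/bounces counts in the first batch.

Sequential conjugate updates are equivalent to a single update on the pooled data, so total successes = posterior α − prior α and total failures = posterior β − prior β.
Total across both batches: 22−14=8 conversions, 45−18=27 bounces.
Subtract the second batch: 8−4=4 conversions and 27−2=25 bounces.

4 conversions and 25 bounces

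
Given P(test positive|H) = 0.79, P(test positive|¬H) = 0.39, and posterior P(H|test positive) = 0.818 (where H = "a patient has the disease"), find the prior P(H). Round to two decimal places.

P(H) = 0.69

Bayes' rule in odds form gives O(H|E) = O(H)·[P(E|H)/P(E|¬H)], hence O(H) = O(H|E)/LR.
Posterior odds = 0.818/(1−0.818) = 4.4945. LR = 0.79/0.39 = 2.0256.
Prior odds = 4.4945/2.0256 = 2.2188, so P(H) = 2.2188/(1+2.2188) ≈ 0.69.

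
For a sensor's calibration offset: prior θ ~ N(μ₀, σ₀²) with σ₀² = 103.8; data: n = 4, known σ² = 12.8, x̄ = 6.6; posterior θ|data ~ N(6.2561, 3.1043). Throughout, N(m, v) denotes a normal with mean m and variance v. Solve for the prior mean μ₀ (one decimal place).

μ₀ = -4.9

The posterior mean is a precision-weighted average: μ_n = (τ₀μ₀ + τ_data·x̄)/(τ₀+τ_data), with τ₀=1/σ₀² and τ_data=n/σ².
Here τ₀ = 1/103.8 = 0.009634 and τ_data = 4/12.8 = 0.312500, so τ_n = 0.322134.
Rearranging for μ₀: μ₀ = (μ_n·τ_n − τ_data·x̄)/τ₀ = (6.2561·0.322134 − 0.312500·6.6) / 0.009634 = -0.047197/0.009634 ≈ -4.9.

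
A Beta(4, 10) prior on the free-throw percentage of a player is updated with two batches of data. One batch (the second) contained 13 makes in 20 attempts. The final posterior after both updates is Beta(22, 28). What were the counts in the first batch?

Sequential conjugate updates are equivalent to a single update on the pooled data, so total successes = posterior α − prior α and total failures = posterior β − prior β.
Total across both batches: 22−4=18 makes, 28−10=18 misses.
Subtract the second batch: 18−13=5 makes and 18−7=11 misses.

5 makes and 11 misses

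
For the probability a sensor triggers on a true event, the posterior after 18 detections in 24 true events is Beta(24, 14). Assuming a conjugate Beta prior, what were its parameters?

Beta is conjugate to the binomial likelihood: posterior = Beta(a+s, b+f).
Subtract the data counts: 24−18=6, 14−6=8.

Beta(6, 8)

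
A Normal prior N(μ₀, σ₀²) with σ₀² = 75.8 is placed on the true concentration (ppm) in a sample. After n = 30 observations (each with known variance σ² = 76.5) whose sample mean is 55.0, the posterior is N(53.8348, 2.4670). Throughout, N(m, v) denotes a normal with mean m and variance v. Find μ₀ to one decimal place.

The posterior mean is a precision-weighted average: μ_n = (τ₀μ₀ + τ_data·x̄)/(τ₀+τ_data), with τ₀=1/σ₀² and τ_data=n/σ².
Here τ₀ = 1/75.8 = 0.013193 and τ_data = 30/76.5 = 0.392157, so τ_n = 0.405350.
Rearranging for μ₀: μ₀ = (μ_n·τ_n − τ_data·x̄)/τ₀ = (53.8348·0.405350 − 0.392157·55.0) / 0.013193 = 0.253301/0.013193 ≈ 19.2.

μ₀ = 19.2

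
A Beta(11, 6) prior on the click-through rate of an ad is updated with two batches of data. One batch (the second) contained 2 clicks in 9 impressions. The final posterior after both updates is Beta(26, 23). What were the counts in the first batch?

13 clicks and 10 non-clicks

Sequential conjugate updates are equivalent to a single update on the pooled data, so total successes = posterior α − prior α and total failures = posterior β − prior β.
Total across both batches: 26−11=15 clicks, 23−6=17 non-clicks.
Subtract the second batch: 15−2=13 clicks and 17−7=10 non-clicks.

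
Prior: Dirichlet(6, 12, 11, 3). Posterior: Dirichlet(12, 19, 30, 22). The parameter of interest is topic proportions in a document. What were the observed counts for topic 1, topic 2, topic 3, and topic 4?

counts (6, 7, 19, 19)

For a Dirichlet(α) prior with multinomial counts c, the posterior is Dirichlet(α + c) componentwise.
Counts are posterior − prior componentwise: 12−6=6, 19−12=7, 30−11=19, 22−3=19.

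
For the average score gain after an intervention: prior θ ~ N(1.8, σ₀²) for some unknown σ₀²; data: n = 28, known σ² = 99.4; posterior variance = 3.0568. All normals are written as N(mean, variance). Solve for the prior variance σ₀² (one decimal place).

σ₀² = 22.0

Posterior precision equals prior precision plus data precision: 1/σ_n² = 1/σ₀² + n/σ².
So 1/σ₀² = 1/3.0568 − 28/99.4 = 0.327139 − 0.281690 = 0.045449.
Hence σ₀² = 1/0.045449 ≈ 22.0.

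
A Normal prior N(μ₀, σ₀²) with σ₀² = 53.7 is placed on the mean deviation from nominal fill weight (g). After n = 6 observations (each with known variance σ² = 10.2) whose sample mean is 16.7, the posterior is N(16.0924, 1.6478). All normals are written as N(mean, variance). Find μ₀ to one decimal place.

With known observation variance, the Normal–Normal posterior has precision τ_n = τ₀ + n/σ² and mean μ_n = (τ₀μ₀ + (n/σ²)x̄)/τ_n.
Here τ₀ = 1/53.7 = 0.018622 and τ_data = 6/10.2 = 0.588235, so τ_n = 0.606857.
Rearranging for μ₀: μ₀ = (μ_n·τ_n − τ_data·x̄)/τ₀ = (16.0924·0.606857 − 0.588235·16.7) / 0.018622 = -0.057739/0.018622 ≈ -3.1.

μ₀ = -3.1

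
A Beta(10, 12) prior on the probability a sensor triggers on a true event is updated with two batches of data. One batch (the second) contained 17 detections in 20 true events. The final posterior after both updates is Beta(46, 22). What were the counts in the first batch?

19 detections and 7 misses

Sequential conjugate updates are equivalent to a single update on the pooled data, so total successes = posterior α − prior α and total failures = posterior β − prior β.
Total across both batches: 46−10=36 detections, 22−12=10 misses.
Subtract the second batch: 36−17=19 detections and 10−3=7 misses.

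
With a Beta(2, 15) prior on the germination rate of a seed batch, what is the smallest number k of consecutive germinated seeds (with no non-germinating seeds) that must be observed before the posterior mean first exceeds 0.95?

k = 284

After k germinated seeds and 0 non-germinating seeds the posterior is Beta(2+k, 15), with mean (2+k)/(2+15+k).
Set (2+k)/(17+k) > 0.95 and solve: k > (0.95·17 − 2)/(1 − 0.95) = 283.000.
The smallest integer exceeding 283.000 is 284, and checking k=284: (286)/(301) = 0.9502 > 0.95.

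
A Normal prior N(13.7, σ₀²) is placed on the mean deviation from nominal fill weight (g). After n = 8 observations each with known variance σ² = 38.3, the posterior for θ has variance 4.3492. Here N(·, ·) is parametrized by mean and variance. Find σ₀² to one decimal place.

Posterior precision equals prior precision plus data precision: 1/σ_n² = 1/σ₀² + n/σ².
So 1/σ₀² = 1/4.3492 − 8/38.3 = 0.229927 − 0.208877 = 0.021050.
Hence σ₀² = 1/0.021050 ≈ 47.5.

σ₀² = 47.5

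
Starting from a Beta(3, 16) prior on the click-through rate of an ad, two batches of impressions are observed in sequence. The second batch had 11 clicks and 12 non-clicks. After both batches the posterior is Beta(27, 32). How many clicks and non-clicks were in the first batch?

Sequential conjugate updates are equivalent to a single update on the pooled data, so total successes = posterior α − prior α and total failures = posterior β − prior β.
Total across both batches: 27−3=24 clicks, 32−16=16 non-clicks.
Subtract the second batch: 24−11=13 clicks and 16−12=4 non-clicks.

13 clicks and 4 non-clicks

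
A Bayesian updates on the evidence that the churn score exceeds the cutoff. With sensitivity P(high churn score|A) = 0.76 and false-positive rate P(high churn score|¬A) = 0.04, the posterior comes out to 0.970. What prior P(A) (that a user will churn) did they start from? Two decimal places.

P(A) = 0.63

In odds form, posterior odds = prior odds × likelihood ratio, so prior odds = posterior odds ÷ LR.
Posterior odds = 0.970/(1−0.970) = 32.3333. LR = 0.76/0.04 = 19.0000.
Prior odds = 32.3333/19.0000 = 1.7018, so P(A) = 1.7018/(1+1.7018) ≈ 0.63.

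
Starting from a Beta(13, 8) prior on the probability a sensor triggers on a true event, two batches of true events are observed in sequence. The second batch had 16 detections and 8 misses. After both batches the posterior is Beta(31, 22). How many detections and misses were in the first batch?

2 detections and 6 misses

Sequential conjugate updates are equivalent to a single update on the pooled data, so total successes = posterior α − prior α and total failures = posterior β − prior β.
Total across both batches: 31−13=18 detections, 22−8=14 misses.
Subtract the second batch: 18−16=2 detections and 14−8=6 misses.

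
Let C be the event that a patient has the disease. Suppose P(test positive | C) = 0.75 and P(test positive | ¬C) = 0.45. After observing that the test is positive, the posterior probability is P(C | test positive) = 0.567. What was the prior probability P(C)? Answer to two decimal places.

P(C) = 0.44

Bayes' rule in odds form gives O(C|E) = O(C)·[P(E|C)/P(E|¬C)], hence O(C) = O(C|E)/LR.
Posterior odds = 0.567/(1−0.567) = 1.3095. LR = 0.75/0.45 = 1.6667.
Prior odds = 1.3095/1.6667 = 0.7857, so P(C) = 0.7857/(1+0.7857) ≈ 0.44.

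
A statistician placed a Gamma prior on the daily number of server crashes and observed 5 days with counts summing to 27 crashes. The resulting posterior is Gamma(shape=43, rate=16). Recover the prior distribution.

Gamma(shape=16, rate=11)

Gamma–Poisson conjugacy: posterior shape = α + Σxᵢ, posterior rate = β + n.
So α = 43 − 27 = 16 and β = 16 − 5 = 11.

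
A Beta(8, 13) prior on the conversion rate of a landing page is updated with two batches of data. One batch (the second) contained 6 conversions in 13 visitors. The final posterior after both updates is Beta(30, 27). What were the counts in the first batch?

16 conversions and 7 bounces

Sequential conjugate updates are equivalent to a single update on the pooled data, so total successes = posterior α − prior α and total failures = posterior β − prior β.
Total across both batches: 30−8=22 conversions, 27−13=14 bounces.
Subtract the second batch: 22−6=16 conversions and 14−7=7 bounces.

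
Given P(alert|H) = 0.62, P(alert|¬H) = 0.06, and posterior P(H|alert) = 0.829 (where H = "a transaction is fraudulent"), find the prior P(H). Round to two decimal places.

P(H) = 0.32

Bayes' rule in odds form gives O(H|E) = O(H)·[P(E|H)/P(E|¬H)], hence O(H) = O(H|E)/LR.
Posterior odds = 0.829/(1−0.829) = 4.8480. LR = 0.62/0.06 = 10.3333.
Prior odds = 4.8480/10.3333 = 0.4692, so P(H) = 0.4692/(1+0.4692) ≈ 0.32.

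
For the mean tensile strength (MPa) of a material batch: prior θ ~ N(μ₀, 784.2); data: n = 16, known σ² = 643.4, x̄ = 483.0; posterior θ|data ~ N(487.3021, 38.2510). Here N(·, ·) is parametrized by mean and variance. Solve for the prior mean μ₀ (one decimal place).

μ₀ = 571.2

The posterior mean is a precision-weighted average: μ_n = (τ₀μ₀ + τ_data·x̄)/(τ₀+τ_data), with τ₀=1/σ₀² and τ_data=n/σ².
Here τ₀ = 1/784.2 = 0.001275 and τ_data = 16/643.4 = 0.024868, so τ_n = 0.026143.
Rearranging for μ₀: μ₀ = (μ_n·τ_n − τ_data·x̄)/τ₀ = (487.3021·0.026143 − 0.024868·483.0) / 0.001275 = 0.728295/0.001275 ≈ 571.2.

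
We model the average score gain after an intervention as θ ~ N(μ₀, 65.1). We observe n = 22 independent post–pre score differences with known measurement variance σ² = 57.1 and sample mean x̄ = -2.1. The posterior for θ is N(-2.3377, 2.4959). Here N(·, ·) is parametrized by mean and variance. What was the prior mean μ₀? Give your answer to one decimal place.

The posterior mean is a precision-weighted average: μ_n = (τ₀μ₀ + τ_data·x̄)/(τ₀+τ_data), with τ₀=1/σ₀² and τ_data=n/σ².
Here τ₀ = 1/65.1 = 0.015361 and τ_data = 22/57.1 = 0.385289, so τ_n = 0.400650.
Rearranging for μ₀: μ₀ = (μ_n·τ_n − τ_data·x̄)/τ₀ = (-2.3377·0.400650 − 0.385289·-2.1) / 0.015361 = -0.127493/0.015361 ≈ -8.3.

μ₀ = -8.3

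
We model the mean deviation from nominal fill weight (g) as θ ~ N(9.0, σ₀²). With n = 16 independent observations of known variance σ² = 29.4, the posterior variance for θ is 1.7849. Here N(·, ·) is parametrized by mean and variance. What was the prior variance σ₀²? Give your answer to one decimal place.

σ₀² = 62.4

Posterior precision equals prior precision plus data precision: 1/σ_n² = 1/σ₀² + n/σ².
So 1/σ₀² = 1/1.7849 − 16/29.4 = 0.560255 − 0.544218 = 0.016037.
Hence σ₀² = 1/0.016037 ≈ 62.4.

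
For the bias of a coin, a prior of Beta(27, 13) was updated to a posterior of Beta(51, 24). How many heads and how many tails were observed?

24 heads and 11 tails

Under Beta–binomial conjugacy the posterior parameters are (α+s, β+f).
So s = 51 − 27 = 24 and f = 24 − 13 = 11.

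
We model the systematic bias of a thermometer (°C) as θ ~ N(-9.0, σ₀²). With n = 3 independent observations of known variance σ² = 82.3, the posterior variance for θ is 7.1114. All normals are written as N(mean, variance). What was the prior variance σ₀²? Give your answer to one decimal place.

For the Normal–Normal model with known σ², precisions add: τ_n = τ₀ + n/σ².
So 1/σ₀² = 1/7.1114 − 3/82.3 = 0.140619 − 0.036452 = 0.104167.
Hence σ₀² = 1/0.104167 ≈ 9.6.

σ₀² = 9.6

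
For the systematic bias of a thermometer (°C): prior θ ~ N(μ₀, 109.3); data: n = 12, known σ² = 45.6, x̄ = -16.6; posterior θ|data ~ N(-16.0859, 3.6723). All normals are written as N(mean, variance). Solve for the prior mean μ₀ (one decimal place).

μ₀ = -1.3

With known observation variance, the Normal–Normal posterior has precision τ_n = τ₀ + n/σ² and mean μ_n = (τ₀μ₀ + (n/σ²)x̄)/τ_n.
Here τ₀ = 1/109.3 = 0.009149 and τ_data = 12/45.6 = 0.263158, so τ_n = 0.272307.
Rearranging for μ₀: μ₀ = (μ_n·τ_n − τ_data·x̄)/τ₀ = (-16.0859·0.272307 − 0.263158·-16.6) / 0.009149 = -0.011880/0.009149 ≈ -1.3.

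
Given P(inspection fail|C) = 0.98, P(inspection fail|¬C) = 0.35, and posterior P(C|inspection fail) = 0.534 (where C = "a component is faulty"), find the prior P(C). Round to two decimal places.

In odds form, posterior odds = prior odds × likelihood ratio, so prior odds = posterior odds ÷ LR.
Posterior odds = 0.534/(1−0.534) = 1.1459. LR = 0.98/0.35 = 2.8000.
Prior odds = 1.1459/2.8000 = 0.4093, so P(C) = 0.4093/(1+0.4093) ≈ 0.29.

P(C) = 0.29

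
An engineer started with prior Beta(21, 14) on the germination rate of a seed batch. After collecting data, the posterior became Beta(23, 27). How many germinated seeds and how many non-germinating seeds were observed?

2 germinated seeds and 13 non-germinating seeds

Under Beta–binomial conjugacy the posterior parameters are (a+s, b+f).
Match parameters: s=23−21=2, f=27−14=13.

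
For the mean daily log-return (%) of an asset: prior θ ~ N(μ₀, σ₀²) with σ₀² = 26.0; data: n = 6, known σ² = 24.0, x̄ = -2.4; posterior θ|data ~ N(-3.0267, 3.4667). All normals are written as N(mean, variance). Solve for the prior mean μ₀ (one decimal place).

μ₀ = -7.1

The posterior mean is a precision-weighted average: μ_n = (τ₀μ₀ + τ_data·x̄)/(τ₀+τ_data), with τ₀=1/σ₀² and τ_data=n/σ².
Here τ₀ = 1/26.0 = 0.038462 and τ_data = 6/24.0 = 0.250000, so τ_n = 0.288462.
Rearranging for μ₀: μ₀ = (μ_n·τ_n − τ_data·x̄)/τ₀ = (-3.0267·0.288462 − 0.250000·-2.4) / 0.038462 = -0.273088/0.038462 ≈ -7.1.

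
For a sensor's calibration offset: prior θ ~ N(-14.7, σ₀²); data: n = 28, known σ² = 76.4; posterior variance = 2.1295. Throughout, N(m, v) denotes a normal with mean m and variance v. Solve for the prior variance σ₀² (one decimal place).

Posterior precision equals prior precision plus data precision: 1/σ_n² = 1/σ₀² + n/σ².
So 1/σ₀² = 1/2.1295 − 28/76.4 = 0.469594 − 0.366492 = 0.103102.
Hence σ₀² = 1/0.103102 ≈ 9.7.

σ₀² = 9.7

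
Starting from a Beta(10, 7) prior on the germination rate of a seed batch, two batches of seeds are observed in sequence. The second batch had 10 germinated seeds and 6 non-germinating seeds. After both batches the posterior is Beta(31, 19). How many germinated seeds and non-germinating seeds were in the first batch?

11 germinated seeds and 6 non-germinating seeds

Because Beta–binomial updating is additive in the counts, the combined data contributed (α_post−α_prior, β_post−β_prior) successes and failures.
Total across both batches: 31−10=21 germinated seeds, 19−7=12 non-germinating seeds.
Subtract the second batch: 21−10=11 germinated seeds and 12−6=6 non-germinating seeds.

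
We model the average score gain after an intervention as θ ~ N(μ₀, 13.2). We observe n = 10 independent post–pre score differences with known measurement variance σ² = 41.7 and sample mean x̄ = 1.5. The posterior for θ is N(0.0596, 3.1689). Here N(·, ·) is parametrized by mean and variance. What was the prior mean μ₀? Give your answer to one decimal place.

The posterior mean is a precision-weighted average: μ_n = (τ₀μ₀ + τ_data·x̄)/(τ₀+τ_data), with τ₀=1/σ₀² and τ_data=n/σ².
Here τ₀ = 1/13.2 = 0.075758 and τ_data = 10/41.7 = 0.239808, so τ_n = 0.315566.
Rearranging for μ₀: μ₀ = (μ_n·τ_n − τ_data·x̄)/τ₀ = (0.0596·0.315566 − 0.239808·1.5) / 0.075758 = -0.340904/0.075758 ≈ -4.5.

μ₀ = -4.5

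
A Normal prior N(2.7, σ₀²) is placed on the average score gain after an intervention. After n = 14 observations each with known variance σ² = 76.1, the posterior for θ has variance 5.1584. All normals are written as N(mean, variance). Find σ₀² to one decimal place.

Posterior precision equals prior precision plus data precision: 1/σ_n² = 1/σ₀² + n/σ².
So 1/σ₀² = 1/5.1584 − 14/76.1 = 0.193859 − 0.183968 = 0.009891.
Hence σ₀² = 1/0.009891 ≈ 101.1.

σ₀² = 101.1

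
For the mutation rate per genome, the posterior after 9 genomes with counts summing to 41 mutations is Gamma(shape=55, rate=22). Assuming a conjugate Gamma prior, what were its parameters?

Gamma(shape=14, rate=13)

A Gamma(α, β) prior (rate parametrization) on a Poisson rate with n observations summing to S gives posterior Gamma(α+S, β+n).
So α = 55 − 41 = 14 and β = 22 − 9 = 13.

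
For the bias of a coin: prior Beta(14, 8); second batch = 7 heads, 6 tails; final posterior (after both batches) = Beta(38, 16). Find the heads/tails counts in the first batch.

Because Beta–binomial updating is additive in the counts, the combined data contributed (α_post−α_prior, β_post−β_prior) successes and failures.
Total across both batches: 38−14=24 heads, 16−8=8 tails.
Subtract the second batch: 24−7=17 heads and 8−6=2 tails.

17 heads and 2 tails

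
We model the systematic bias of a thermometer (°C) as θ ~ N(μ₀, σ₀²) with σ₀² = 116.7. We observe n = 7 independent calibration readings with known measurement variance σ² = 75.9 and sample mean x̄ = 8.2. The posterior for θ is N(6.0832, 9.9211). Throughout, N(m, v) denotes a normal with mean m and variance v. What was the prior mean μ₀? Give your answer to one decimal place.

With known observation variance, the Normal–Normal posterior has precision τ_n = τ₀ + n/σ² and mean μ_n = (τ₀μ₀ + (n/σ²)x̄)/τ_n.
Here τ₀ = 1/116.7 = 0.008569 and τ_data = 7/75.9 = 0.092227, so τ_n = 0.100796.
Rearranging for μ₀: μ₀ = (μ_n·τ_n − τ_data·x̄)/τ₀ = (6.0832·0.100796 − 0.092227·8.2) / 0.008569 = -0.143099/0.008569 ≈ -16.7.

μ₀ = -16.7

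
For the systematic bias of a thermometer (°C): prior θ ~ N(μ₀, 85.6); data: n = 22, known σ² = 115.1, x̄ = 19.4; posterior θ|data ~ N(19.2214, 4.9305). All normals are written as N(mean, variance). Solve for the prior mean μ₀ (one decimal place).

With known observation variance, the Normal–Normal posterior has precision τ_n = τ₀ + n/σ² and mean μ_n = (τ₀μ₀ + (n/σ²)x̄)/τ_n.
Here τ₀ = 1/85.6 = 0.011682 and τ_data = 22/115.1 = 0.191138, so τ_n = 0.202820.
Rearranging for μ₀: μ₀ = (μ_n·τ_n − τ_data·x̄)/τ₀ = (19.2214·0.202820 − 0.191138·19.4) / 0.011682 = 0.190407/0.011682 ≈ 16.3.

μ₀ = 16.3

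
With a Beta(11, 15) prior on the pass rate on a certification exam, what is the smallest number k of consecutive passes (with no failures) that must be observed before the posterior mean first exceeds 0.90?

After k passes and 0 failures the posterior is Beta(11+k, 15), with mean (11+k)/(11+15+k).
Set (11+k)/(26+k) > 0.90 and solve: k > (0.90·26 − 11)/(1 − 0.90) = 124.000.
The smallest integer exceeding 124.000 is 125.

k = 125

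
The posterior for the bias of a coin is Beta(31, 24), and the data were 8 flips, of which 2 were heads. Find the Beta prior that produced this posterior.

Beta(29, 18)

Under Beta–binomial conjugacy the posterior parameters are (a+s, b+f).
So a = 31 − 2 = 29 and b = 24 − 6 = 18.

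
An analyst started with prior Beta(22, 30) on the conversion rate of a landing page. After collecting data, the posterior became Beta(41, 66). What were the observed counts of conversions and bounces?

19 conversions and 36 bounces

Beta is conjugate to the binomial likelihood: posterior = Beta(a+s, b+f).
So s = 41 − 22 = 19 and f = 66 − 30 = 36.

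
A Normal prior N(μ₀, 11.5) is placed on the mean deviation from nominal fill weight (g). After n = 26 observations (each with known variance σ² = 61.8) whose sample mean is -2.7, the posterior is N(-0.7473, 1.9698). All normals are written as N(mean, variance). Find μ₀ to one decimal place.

With known observation variance, the Normal–Normal posterior has precision τ_n = τ₀ + n/σ² and mean μ_n = (τ₀μ₀ + (n/σ²)x̄)/τ_n.
Here τ₀ = 1/11.5 = 0.086957 and τ_data = 26/61.8 = 0.420712, so τ_n = 0.507669.
Rearranging for μ₀: μ₀ = (μ_n·τ_n − τ_data·x̄)/τ₀ = (-0.7473·0.507669 − 0.420712·-2.7) / 0.086957 = 0.756541/0.086957 ≈ 8.7.

μ₀ = 8.7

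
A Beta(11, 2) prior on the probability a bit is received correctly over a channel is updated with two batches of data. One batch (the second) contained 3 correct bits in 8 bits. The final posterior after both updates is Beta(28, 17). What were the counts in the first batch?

Because Beta–binomial updating is additive in the counts, the combined data contributed (α_post−α_prior, β_post−β_prior) successes and failures.
Total across both batches: 28−11=17 correct bits, 17−2=15 errors.
Subtract the second batch: 17−3=14 correct bits and 15−5=10 errors.

14 correct bits and 10 errors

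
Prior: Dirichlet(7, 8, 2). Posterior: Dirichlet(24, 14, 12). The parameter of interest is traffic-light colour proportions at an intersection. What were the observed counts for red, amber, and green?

counts (17, 6, 10)

For a Dirichlet(α) prior with multinomial counts c, the posterior is Dirichlet(α + c) componentwise.
Counts are posterior − prior componentwise: 24−7=17, 14−8=6, 12−2=10.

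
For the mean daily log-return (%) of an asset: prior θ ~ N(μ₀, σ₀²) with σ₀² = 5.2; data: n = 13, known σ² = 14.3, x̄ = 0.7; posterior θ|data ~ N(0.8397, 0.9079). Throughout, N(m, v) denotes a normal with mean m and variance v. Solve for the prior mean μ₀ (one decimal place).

With known observation variance, the Normal–Normal posterior has precision τ_n = τ₀ + n/σ² and mean μ_n = (τ₀μ₀ + (n/σ²)x̄)/τ_n.
Here τ₀ = 1/5.2 = 0.192308 and τ_data = 13/14.3 = 0.909091, so τ_n = 1.101399.
Rearranging for μ₀: μ₀ = (μ_n·τ_n − τ_data·x̄)/τ₀ = (0.8397·1.101399 − 0.909091·0.7) / 0.192308 = 0.288481/0.192308 ≈ 1.5.

μ₀ = 1.5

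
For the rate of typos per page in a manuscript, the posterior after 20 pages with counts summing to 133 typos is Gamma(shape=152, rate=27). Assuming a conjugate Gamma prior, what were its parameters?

Gamma(shape=19, rate=7)

A Gamma(α, β) prior (rate parametrization) on a Poisson rate with n observations summing to S gives posterior Gamma(α+S, β+n).
So α = 152 − 133 = 19 and β = 27 − 20 = 7.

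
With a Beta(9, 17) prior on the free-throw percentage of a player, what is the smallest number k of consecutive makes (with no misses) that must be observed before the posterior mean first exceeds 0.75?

k = 43

After k makes and 0 misses the posterior is Beta(9+k, 17), with mean (9+k)/(9+17+k).
Set (9+k)/(26+k) > 0.75 and solve: k > (0.75·26 − 9)/(1 − 0.75) = 42.000.
The smallest integer exceeding 42.000 is 43, and checking k=43: (52)/(69) = 0.7536 > 0.75.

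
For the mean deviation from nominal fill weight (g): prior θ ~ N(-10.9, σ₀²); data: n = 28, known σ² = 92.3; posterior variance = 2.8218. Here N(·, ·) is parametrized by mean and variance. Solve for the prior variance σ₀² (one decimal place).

Posterior precision equals prior precision plus data precision: 1/σ_n² = 1/σ₀² + n/σ².
So 1/σ₀² = 1/2.8218 − 28/92.3 = 0.354384 − 0.303359 = 0.051025.
Hence σ₀² = 1/0.051025 ≈ 19.6.

σ₀² = 19.6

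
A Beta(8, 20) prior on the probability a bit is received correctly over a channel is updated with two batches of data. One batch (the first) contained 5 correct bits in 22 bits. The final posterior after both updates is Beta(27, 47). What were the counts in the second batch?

14 correct bits and 10 errors

Because Beta–binomial updating is additive in the counts, the combined data contributed (α_post−α_prior, β_post−β_prior) successes and failures.
Total across both batches: 27−8=19 correct bits, 47−20=27 errors.
Subtract the first batch: 19−5=14 correct bits and 27−17=10 errors.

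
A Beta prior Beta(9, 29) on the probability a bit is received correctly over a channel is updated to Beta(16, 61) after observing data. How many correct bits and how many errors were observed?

7 correct bits and 32 errors

A Beta(a, b) prior with s successes and f failures in binomial data gives a Beta(a+s, b+f) posterior.
Match parameters: s=16−9=7, f=61−29=32.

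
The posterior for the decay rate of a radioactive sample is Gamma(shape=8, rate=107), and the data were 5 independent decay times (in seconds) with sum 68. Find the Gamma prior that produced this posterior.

Gamma–exponential conjugacy: posterior shape = α + n, posterior rate = β + Σtᵢ.
So α = 8 − 5 = 3 and β = 107 − 68 = 39.

Gamma(shape=3, rate=39)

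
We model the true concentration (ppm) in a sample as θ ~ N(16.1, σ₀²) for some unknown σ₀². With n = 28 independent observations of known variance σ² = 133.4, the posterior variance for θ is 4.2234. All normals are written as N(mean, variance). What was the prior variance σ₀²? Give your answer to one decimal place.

σ₀² = 37.2

For the Normal–Normal model with known σ², precisions add: τ_n = τ₀ + n/σ².
So 1/σ₀² = 1/4.2234 − 28/133.4 = 0.236776 − 0.209895 = 0.026881.
Hence σ₀² = 1/0.026881 ≈ 37.2.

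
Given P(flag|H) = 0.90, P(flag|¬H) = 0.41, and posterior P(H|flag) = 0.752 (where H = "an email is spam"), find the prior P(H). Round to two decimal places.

Bayes' rule in odds form gives O(H|E) = O(H)·[P(E|H)/P(E|¬H)], hence O(H) = O(H|E)/LR.
Posterior odds = 0.752/(1−0.752) = 3.0323. LR = 0.90/0.41 = 2.1951.
Prior odds = 3.0323/2.1951 = 1.3814, so P(H) = 1.3814/(1+1.3814) ≈ 0.58.

P(H) = 0.58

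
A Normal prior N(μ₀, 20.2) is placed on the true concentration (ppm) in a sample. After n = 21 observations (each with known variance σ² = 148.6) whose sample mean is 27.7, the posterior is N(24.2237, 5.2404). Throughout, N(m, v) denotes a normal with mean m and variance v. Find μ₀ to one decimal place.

μ₀ = 14.3

With known observation variance, the Normal–Normal posterior has precision τ_n = τ₀ + n/σ² and mean μ_n = (τ₀μ₀ + (n/σ²)x̄)/τ_n.
Here τ₀ = 1/20.2 = 0.049505 and τ_data = 21/148.6 = 0.141319, so τ_n = 0.190824.
Rearranging for μ₀: μ₀ = (μ_n·τ_n − τ_data·x̄)/τ₀ = (24.2237·0.190824 − 0.141319·27.7) / 0.049505 = 0.707927/0.049505 ≈ 14.3.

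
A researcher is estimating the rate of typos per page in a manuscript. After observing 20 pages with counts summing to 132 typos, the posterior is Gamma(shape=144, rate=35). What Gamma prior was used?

Gamma(shape=12, rate=15)

Gamma–Poisson conjugacy: posterior shape = α + Σxᵢ, posterior rate = β + n.
So α = 144 − 132 = 12 and β = 35 − 20 = 15.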